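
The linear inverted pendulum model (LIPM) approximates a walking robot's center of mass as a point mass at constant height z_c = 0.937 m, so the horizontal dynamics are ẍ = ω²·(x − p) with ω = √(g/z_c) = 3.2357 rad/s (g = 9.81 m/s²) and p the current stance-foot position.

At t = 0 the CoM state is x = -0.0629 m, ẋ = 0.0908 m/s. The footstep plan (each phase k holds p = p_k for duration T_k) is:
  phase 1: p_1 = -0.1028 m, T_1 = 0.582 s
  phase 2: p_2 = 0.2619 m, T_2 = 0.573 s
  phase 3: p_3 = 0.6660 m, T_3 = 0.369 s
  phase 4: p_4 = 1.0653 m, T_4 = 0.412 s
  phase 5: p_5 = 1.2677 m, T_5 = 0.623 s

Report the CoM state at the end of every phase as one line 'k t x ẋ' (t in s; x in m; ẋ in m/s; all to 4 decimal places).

phase 1: p=-0.1028, T=0.582, ωT=1.883177, cosh=3.363234, sinh=3.211128; start (x,ẋ)=(-0.062900, 0.090800) → end (x,ẋ)=(0.121503, 0.719952)
phase 2: p=0.2619, T=0.573, ωT=1.854056, cosh=3.271134, sinh=3.114534; start (x,ẋ)=(0.121503, 0.719952) → end (x,ẋ)=(0.495637, 0.940187)
phase 3: p=0.6660, T=0.369, ωT=1.193973, cosh=1.801591, sinh=1.498576; start (x,ẋ)=(0.495637, 0.940187) → end (x,ẋ)=(0.794512, 0.867751)
phase 4: p=1.0653, T=0.412, ωT=1.333108, cosh=2.028236, sinh=1.764579; start (x,ẋ)=(0.794512, 0.867751) → end (x,ẋ)=(0.989303, 0.213896)
phase 5: p=1.2677, T=0.623, ωT=2.015841, cosh=3.820124, sinh=3.686915; start (x,ẋ)=(0.989303, 0.213896) → end (x,ẋ)=(0.447911, -2.504102)

1 0.5820 0.1215 0.7200
2 1.1550 0.4956 0.9402
3 1.5240 0.7945 0.8678
4 1.9360 0.9893 0.2139
5 2.5590 0.4479 -2.5041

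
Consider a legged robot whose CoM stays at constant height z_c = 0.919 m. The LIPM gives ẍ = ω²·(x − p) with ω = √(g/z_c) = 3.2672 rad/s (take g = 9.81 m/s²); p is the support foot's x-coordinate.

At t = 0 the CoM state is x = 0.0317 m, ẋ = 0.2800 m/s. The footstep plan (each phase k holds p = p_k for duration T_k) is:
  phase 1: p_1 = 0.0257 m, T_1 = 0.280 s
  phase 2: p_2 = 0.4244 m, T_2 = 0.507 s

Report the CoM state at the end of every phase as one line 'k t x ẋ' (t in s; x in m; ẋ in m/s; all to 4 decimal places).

1 0.2800 0.1242 0.4261
2 0.7870 -0.0616 -1.3194

phase 1: p=0.0257, T=0.280, ωT=0.914816, cosh=1.448453, sinh=1.047863; start (x,ẋ)=(0.031700, 0.280000) → end (x,ẋ)=(0.124193, 0.426108)
phase 2: p=0.4244, T=0.507, ωT=1.656470, cosh=2.715796, sinh=2.524985; start (x,ẋ)=(0.124193, 0.426108) → end (x,ẋ)=(-0.061593, -1.319374)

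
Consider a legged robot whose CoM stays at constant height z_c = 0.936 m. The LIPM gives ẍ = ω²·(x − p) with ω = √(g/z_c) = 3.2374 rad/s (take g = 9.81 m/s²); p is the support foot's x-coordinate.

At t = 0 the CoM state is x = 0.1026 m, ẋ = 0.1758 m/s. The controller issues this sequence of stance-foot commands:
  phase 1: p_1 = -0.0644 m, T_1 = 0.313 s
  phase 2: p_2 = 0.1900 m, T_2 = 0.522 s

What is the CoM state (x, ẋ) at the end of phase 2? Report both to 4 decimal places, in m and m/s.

phase 1: p=-0.0644, T=0.313, ωT=1.013306, cosh=1.558855, sinh=1.195838; start (x,ẋ)=(0.102600, 0.175800) → end (x,ẋ)=(0.260866, 0.920572)
phase 2: p=0.1900, T=0.522, ωT=1.689923, cosh=2.801798, sinh=2.617264; start (x,ẋ)=(0.260866, 0.920572) → end (x,ẋ)=(1.132786, 3.179715)

x = 1.1328, ẋ = 3.1797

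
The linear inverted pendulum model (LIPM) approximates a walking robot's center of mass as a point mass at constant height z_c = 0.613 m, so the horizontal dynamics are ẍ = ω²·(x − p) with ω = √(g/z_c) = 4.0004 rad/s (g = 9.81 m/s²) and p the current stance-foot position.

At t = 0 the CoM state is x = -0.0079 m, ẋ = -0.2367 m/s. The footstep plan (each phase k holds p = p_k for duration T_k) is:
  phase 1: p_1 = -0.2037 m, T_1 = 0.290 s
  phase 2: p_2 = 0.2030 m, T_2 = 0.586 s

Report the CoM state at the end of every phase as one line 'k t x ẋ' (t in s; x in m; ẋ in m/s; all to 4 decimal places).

phase 1: p=-0.2037, T=0.290, ωT=1.160116, cosh=1.751877, sinh=1.438427; start (x,ẋ)=(-0.007900, -0.236700) → end (x,ẋ)=(0.054207, 0.712019)
phase 2: p=0.2030, T=0.586, ωT=2.344234, cosh=5.260604, sinh=5.164684; start (x,ẋ)=(0.054207, 0.712019) → end (x,ẋ)=(0.339506, 0.671470)

1 0.2900 0.0542 0.7120
2 0.8760 0.3395 0.6715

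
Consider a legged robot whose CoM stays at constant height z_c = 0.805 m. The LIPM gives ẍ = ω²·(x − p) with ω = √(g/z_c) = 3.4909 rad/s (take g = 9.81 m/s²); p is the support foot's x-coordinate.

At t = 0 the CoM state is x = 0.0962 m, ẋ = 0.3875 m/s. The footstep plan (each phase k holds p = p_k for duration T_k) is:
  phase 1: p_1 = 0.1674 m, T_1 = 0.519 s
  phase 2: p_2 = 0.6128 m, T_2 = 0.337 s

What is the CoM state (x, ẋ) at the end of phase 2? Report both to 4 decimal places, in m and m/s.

x = 0.2124, ẋ = -0.8862

phase 1: p=0.1674, T=0.519, ωT=1.811777, cosh=3.142340, sinh=2.978976; start (x,ẋ)=(0.096200, 0.387500) → end (x,ẋ)=(0.274340, 0.477226)
phase 2: p=0.6128, T=0.337, ωT=1.176433, cosh=1.775582, sinh=1.467205; start (x,ẋ)=(0.274340, 0.477226) → end (x,ẋ)=(0.212413, -0.886191)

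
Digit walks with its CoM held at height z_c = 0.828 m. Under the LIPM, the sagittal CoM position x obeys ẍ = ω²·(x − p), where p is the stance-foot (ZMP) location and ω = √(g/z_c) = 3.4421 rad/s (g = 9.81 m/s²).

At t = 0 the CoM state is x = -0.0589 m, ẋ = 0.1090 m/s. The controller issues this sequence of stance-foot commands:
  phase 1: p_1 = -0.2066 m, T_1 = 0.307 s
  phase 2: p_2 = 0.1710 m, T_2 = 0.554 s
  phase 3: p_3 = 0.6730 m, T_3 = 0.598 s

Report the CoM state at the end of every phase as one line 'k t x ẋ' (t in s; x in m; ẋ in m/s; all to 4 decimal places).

phase 1: p=-0.2066, T=0.307, ωT=1.056725, cosh=1.612263, sinh=1.264670; start (x,ẋ)=(-0.058900, 0.109000) → end (x,ẋ)=(0.071579, 0.818693)
phase 2: p=0.1710, T=0.554, ωT=1.906923, cosh=3.440440, sinh=3.291904; start (x,ẋ)=(0.071579, 0.818693) → end (x,ẋ)=(0.611917, 1.690119)
phase 3: p=0.6730, T=0.598, ωT=2.058376, cosh=3.980449, sinh=3.852788; start (x,ẋ)=(0.611917, 1.690119) → end (x,ẋ)=(2.321636, 5.917374)

1 0.3070 0.0716 0.8187
2 0.8610 0.6119 1.6901
3 1.4590 2.3216 5.9174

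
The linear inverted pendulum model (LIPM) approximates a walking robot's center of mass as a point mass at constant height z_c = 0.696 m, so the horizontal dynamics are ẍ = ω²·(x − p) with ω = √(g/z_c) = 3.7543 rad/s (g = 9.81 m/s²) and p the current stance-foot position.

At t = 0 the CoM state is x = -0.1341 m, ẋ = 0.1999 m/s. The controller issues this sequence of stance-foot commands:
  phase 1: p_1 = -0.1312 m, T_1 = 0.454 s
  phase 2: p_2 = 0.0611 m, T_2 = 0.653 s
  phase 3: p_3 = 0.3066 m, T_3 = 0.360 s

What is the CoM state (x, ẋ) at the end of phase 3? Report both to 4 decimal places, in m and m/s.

phase 1: p=-0.1312, T=0.454, ωT=1.704452, cosh=2.840122, sinh=2.658250; start (x,ẋ)=(-0.134100, 0.199900) → end (x,ẋ)=(0.002104, 0.538799)
phase 2: p=0.0611, T=0.653, ωT=2.451558, cosh=5.846287, sinh=5.760128; start (x,ẋ)=(0.002104, 0.538799) → end (x,ẋ)=(0.542857, 1.874166)
phase 3: p=0.3066, T=0.360, ωT=1.351548, cosh=2.061120, sinh=1.802281; start (x,ẋ)=(0.542857, 1.874166) → end (x,ẋ)=(1.693262, 5.461466)

x = 1.6933, ẋ = 5.4615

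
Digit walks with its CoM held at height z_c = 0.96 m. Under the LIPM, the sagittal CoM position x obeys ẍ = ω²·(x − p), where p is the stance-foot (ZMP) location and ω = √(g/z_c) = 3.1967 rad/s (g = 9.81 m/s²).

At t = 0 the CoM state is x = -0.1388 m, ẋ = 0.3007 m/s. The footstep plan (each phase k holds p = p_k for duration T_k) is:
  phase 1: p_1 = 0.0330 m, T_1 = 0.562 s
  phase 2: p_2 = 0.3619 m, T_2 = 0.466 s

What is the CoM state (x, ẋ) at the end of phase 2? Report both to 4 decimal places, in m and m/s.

phase 1: p=0.0330, T=0.562, ωT=1.796545, cosh=3.097328, sinh=2.931457; start (x,ẋ)=(-0.138800, 0.300700) → end (x,ẋ)=(-0.223371, -0.678569)
phase 2: p=0.3619, T=0.466, ωT=1.489662, cosh=2.330523, sinh=2.105074; start (x,ẋ)=(-0.223371, -0.678569) → end (x,ẋ)=(-1.448936, -5.519881)

x = -1.4489, ẋ = -5.5199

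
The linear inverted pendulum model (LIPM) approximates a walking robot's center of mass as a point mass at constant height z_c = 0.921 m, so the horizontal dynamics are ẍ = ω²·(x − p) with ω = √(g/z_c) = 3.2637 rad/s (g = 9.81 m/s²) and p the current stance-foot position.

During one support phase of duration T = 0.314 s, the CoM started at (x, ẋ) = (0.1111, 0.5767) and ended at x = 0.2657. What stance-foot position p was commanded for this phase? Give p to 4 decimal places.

ωT = 3.2637·0.314 = 1.024802; cosh(ωT) = 1.572705, sinh(ωT) = 1.213838
x(T) = p + (x₀−p)·cosh(ωT) + (ẋ₀/ω)·sinh(ωT) ⇒ p·(1 − cosh) = x(T) − x₀·cosh − (ẋ₀/ω)·sinh
numerator   = 0.2657 − (0.1111)·1.572705 − (0.5767/3.2637)·1.213838 = -0.123514
denominator = 1 − 1.572705 = -0.572705
p = -0.123514 / -0.572705 = 0.2157

p = 0.2157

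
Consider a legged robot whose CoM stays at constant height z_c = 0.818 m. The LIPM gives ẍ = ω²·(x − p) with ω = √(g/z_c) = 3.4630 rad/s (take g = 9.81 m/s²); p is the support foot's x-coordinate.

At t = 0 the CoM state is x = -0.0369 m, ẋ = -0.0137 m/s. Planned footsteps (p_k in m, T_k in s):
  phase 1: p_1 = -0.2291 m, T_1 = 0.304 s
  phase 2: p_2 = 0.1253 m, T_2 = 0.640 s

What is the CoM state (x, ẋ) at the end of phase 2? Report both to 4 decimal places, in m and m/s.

phase 1: p=-0.2291, T=0.304, ωT=1.052752, cosh=1.607251, sinh=1.258275; start (x,ẋ)=(-0.036900, -0.013700) → end (x,ẋ)=(0.074836, 0.815474)
phase 2: p=0.1253, T=0.640, ωT=2.216320, cosh=4.641260, sinh=4.532250; start (x,ẋ)=(0.074836, 0.815474) → end (x,ẋ)=(0.958346, 2.992783)

x = 0.9583, ẋ = 2.9928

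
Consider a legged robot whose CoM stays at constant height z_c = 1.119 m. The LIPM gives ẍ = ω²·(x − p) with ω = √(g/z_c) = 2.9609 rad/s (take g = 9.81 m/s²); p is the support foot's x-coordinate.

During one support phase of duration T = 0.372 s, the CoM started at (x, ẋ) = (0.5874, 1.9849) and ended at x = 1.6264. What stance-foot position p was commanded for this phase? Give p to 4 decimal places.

p = 0.3756

ωT = 2.9609·0.372 = 1.101455; cosh(ωT) = 1.670463, sinh(ωT) = 1.338076
x(T) = p + (x₀−p)·cosh(ωT) + (ẋ₀/ω)·sinh(ωT) ⇒ p·(1 − cosh) = x(T) − x₀·cosh − (ẋ₀/ω)·sinh
numerator   = 1.6264 − (0.5874)·1.670463 − (1.9849/2.9609)·1.338076 = -0.251837
denominator = 1 − 1.670463 = -0.670463
p = -0.251837 / -0.670463 = 0.3756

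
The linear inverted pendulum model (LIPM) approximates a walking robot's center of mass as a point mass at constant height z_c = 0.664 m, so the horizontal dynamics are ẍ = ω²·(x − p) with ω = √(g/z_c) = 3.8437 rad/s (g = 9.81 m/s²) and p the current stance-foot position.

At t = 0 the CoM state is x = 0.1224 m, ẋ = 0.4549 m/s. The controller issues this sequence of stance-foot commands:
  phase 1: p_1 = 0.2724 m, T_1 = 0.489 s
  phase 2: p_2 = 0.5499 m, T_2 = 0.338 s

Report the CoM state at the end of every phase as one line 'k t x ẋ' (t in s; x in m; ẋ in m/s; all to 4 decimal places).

1 0.4890 0.1483 -0.3197
2 0.8270 -0.3823 -3.2492

phase 1: p=0.2724, T=0.489, ωT=1.879569, cosh=3.351669, sinh=3.199014; start (x,ẋ)=(0.122400, 0.454900) → end (x,ẋ)=(0.148251, -0.319733)
phase 2: p=0.5499, T=0.338, ωT=1.299171, cosh=1.969506, sinh=1.696748; start (x,ẋ)=(0.148251, -0.319733) → end (x,ẋ)=(-0.382291, -3.249185)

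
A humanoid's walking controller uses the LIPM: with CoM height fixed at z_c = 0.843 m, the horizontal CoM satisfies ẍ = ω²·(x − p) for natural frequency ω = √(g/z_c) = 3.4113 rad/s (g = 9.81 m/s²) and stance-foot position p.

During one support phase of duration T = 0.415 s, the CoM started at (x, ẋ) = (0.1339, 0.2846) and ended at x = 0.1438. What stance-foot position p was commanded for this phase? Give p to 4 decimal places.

ωT = 3.4113·0.415 = 1.415690; cosh(ωT) = 2.181042, sinh(ωT) = 1.938284
x(T) = p + (x₀−p)·cosh(ωT) + (ẋ₀/ω)·sinh(ωT) ⇒ p·(1 − cosh) = x(T) − x₀·cosh − (ẋ₀/ω)·sinh
numerator   = 0.1438 − (0.1339)·2.181042 − (0.2846/3.4113)·1.938284 = -0.309950
denominator = 1 − 2.181042 = -1.181042
p = -0.309950 / -1.181042 = 0.2624

p = 0.2624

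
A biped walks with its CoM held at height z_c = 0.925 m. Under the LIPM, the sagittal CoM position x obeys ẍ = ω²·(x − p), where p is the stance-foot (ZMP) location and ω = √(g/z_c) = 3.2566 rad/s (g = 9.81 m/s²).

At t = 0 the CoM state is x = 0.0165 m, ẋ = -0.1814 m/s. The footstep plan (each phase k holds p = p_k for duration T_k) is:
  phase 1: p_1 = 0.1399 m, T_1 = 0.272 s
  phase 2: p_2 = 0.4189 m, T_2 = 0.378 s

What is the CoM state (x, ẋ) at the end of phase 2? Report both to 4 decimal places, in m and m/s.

x = -0.8473, ẋ = -3.8317

phase 1: p=0.1399, T=0.272, ωT=0.885795, cosh=1.418649, sinh=1.006263; start (x,ẋ)=(0.016500, -0.181400) → end (x,ẋ)=(-0.091212, -0.661724)
phase 2: p=0.4189, T=0.378, ωT=1.230995, cosh=1.858318, sinh=1.566316; start (x,ẋ)=(-0.091212, -0.661724) → end (x,ẋ)=(-0.847319, -3.831709)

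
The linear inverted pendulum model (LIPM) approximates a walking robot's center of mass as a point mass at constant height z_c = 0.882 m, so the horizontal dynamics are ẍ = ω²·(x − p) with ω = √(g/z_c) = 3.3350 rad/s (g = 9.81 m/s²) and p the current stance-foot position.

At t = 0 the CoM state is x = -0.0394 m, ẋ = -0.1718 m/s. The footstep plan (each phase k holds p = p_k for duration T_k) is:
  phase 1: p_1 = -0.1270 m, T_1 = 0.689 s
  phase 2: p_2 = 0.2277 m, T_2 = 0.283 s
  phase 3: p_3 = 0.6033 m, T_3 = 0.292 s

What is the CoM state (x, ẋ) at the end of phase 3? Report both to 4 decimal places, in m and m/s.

phase 1: p=-0.1270, T=0.689, ωT=2.297815, cosh=5.026445, sinh=4.925967; start (x,ẋ)=(-0.039400, -0.171800) → end (x,ẋ)=(0.059559, 0.575558)
phase 2: p=0.2277, T=0.283, ωT=0.943805, cosh=1.479443, sinh=1.090298; start (x,ẋ)=(0.059559, 0.575558) → end (x,ẋ)=(0.167110, 0.240121)
phase 3: p=0.6033, T=0.292, ωT=0.973820, cosh=1.512839, sinh=1.135201; start (x,ẋ)=(0.167110, 0.240121) → end (x,ẋ)=(0.025150, -1.288105)

x = 0.0251, ẋ = -1.2881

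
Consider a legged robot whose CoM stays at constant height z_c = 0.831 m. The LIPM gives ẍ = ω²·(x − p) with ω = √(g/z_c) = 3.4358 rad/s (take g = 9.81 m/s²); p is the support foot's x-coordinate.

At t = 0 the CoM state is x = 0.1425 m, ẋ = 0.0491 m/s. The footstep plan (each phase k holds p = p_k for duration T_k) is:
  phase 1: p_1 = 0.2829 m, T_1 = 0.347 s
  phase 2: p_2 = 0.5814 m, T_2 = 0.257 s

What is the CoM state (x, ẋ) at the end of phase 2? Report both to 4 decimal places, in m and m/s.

phase 1: p=0.2829, T=0.347, ωT=1.192223, cosh=1.798971, sinh=1.495425; start (x,ẋ)=(0.142500, 0.049100) → end (x,ẋ)=(0.051695, -0.633043)
phase 2: p=0.5814, T=0.257, ωT=0.883001, cosh=1.415842, sinh=1.002302; start (x,ẋ)=(0.051695, -0.633043) → end (x,ẋ)=(-0.353252, -2.720439)

x = -0.3533, ẋ = -2.7204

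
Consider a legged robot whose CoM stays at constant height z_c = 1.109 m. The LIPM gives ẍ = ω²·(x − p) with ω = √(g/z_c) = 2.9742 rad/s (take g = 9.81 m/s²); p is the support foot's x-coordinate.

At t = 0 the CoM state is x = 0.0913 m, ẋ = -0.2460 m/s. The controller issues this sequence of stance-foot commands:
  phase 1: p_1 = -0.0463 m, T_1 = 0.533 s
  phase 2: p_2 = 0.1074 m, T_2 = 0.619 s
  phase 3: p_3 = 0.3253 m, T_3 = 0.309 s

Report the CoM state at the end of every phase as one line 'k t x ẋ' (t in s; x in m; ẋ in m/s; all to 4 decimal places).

phase 1: p=-0.0463, T=0.533, ωT=1.585249, cosh=2.542701, sinh=2.337804; start (x,ẋ)=(0.091300, -0.246000) → end (x,ẋ)=(0.110213, 0.331242)
phase 2: p=0.1074, T=0.619, ωT=1.841030, cosh=3.230840, sinh=3.072186; start (x,ẋ)=(0.110213, 0.331242) → end (x,ẋ)=(0.458642, 1.095890)
phase 3: p=0.3253, T=0.309, ωT=0.919028, cosh=1.452879, sinh=1.053973; start (x,ẋ)=(0.458642, 1.095890) → end (x,ẋ)=(0.907383, 2.010187)

1 0.5330 0.1102 0.3312
2 1.1520 0.4586 1.0959
3 1.4610 0.9074 2.0102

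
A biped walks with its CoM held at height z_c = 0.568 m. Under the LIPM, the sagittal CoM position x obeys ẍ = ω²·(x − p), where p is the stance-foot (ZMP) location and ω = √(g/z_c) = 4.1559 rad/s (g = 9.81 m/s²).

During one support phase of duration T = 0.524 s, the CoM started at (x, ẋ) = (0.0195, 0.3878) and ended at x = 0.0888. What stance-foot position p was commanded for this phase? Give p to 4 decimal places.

ωT = 4.1559·0.524 = 2.177692; cosh(ωT) = 4.469606, sinh(ωT) = 4.356303
x(T) = p + (x₀−p)·cosh(ωT) + (ẋ₀/ω)·sinh(ωT) ⇒ p·(1 − cosh) = x(T) − x₀·cosh − (ẋ₀/ω)·sinh
numerator   = 0.0888 − (0.0195)·4.469606 − (0.3878/4.1559)·4.356303 = -0.404858
denominator = 1 − 4.469606 = -3.469606
p = -0.404858 / -3.469606 = 0.1167

p = 0.1167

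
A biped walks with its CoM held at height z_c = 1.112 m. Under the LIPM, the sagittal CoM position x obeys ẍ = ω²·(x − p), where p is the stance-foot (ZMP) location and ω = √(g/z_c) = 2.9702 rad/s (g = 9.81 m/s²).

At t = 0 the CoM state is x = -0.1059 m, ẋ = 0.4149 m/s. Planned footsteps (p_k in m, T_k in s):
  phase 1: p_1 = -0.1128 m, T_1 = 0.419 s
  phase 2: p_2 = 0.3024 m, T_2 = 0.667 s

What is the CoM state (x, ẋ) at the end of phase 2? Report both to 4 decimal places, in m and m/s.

x = 0.6106, ẋ = 1.1012

phase 1: p=-0.1128, T=0.419, ωT=1.244514, cosh=1.879664, sinh=1.591583; start (x,ẋ)=(-0.105900, 0.414900) → end (x,ẋ)=(0.122494, 0.812491)
phase 2: p=0.3024, T=0.667, ωT=1.981123, cosh=3.694399, sinh=3.556485; start (x,ẋ)=(0.122494, 0.812491) → end (x,ẋ)=(0.610623, 1.101234)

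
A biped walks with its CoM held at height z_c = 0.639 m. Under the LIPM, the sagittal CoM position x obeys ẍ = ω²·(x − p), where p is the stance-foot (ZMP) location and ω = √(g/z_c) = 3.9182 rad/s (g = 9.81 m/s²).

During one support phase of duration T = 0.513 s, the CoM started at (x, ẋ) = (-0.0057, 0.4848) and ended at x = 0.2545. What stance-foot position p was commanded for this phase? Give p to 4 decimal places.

ωT = 3.9182·0.513 = 2.010037; cosh(ωT) = 3.798787, sinh(ωT) = 3.664803
x(T) = p + (x₀−p)·cosh(ωT) + (ẋ₀/ω)·sinh(ωT) ⇒ p·(1 − cosh) = x(T) − x₀·cosh − (ẋ₀/ω)·sinh
numerator   = 0.2545 − (-0.0057)·3.798787 − (0.4848/3.9182)·3.664803 = -0.177294
denominator = 1 − 3.798787 = -2.798787
p = -0.177294 / -2.798787 = 0.0633

p = 0.0633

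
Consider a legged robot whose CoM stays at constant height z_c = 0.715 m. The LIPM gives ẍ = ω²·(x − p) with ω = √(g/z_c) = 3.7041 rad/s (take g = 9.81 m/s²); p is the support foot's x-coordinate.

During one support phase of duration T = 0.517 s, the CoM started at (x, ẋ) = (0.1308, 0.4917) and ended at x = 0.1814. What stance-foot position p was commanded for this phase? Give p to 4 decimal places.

p = 0.2889

ωT = 3.7041·0.517 = 1.915020; cosh(ωT) = 3.467206, sinh(ωT) = 3.319867
x(T) = p + (x₀−p)·cosh(ωT) + (ẋ₀/ω)·sinh(ωT) ⇒ p·(1 − cosh) = x(T) − x₀·cosh − (ẋ₀/ω)·sinh
numerator   = 0.1814 − (0.1308)·3.467206 − (0.4917/3.7041)·3.319867 = -0.712806
denominator = 1 − 3.467206 = -2.467206
p = -0.712806 / -2.467206 = 0.2889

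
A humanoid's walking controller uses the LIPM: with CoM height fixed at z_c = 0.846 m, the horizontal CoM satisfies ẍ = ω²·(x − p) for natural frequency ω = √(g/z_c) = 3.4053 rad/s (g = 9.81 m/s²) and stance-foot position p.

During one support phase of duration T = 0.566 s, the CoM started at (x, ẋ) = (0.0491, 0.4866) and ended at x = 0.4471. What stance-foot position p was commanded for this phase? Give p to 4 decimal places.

ωT = 3.4053·0.566 = 1.927400; cosh(ωT) = 3.508573, sinh(ωT) = 3.363047
x(T) = p + (x₀−p)·cosh(ωT) + (ẋ₀/ω)·sinh(ωT) ⇒ p·(1 − cosh) = x(T) − x₀·cosh − (ẋ₀/ω)·sinh
numerator   = 0.4471 − (0.0491)·3.508573 − (0.4866/3.4053)·3.363047 = -0.205733
denominator = 1 − 3.508573 = -2.508573
p = -0.205733 / -2.508573 = 0.0820

p = 0.0820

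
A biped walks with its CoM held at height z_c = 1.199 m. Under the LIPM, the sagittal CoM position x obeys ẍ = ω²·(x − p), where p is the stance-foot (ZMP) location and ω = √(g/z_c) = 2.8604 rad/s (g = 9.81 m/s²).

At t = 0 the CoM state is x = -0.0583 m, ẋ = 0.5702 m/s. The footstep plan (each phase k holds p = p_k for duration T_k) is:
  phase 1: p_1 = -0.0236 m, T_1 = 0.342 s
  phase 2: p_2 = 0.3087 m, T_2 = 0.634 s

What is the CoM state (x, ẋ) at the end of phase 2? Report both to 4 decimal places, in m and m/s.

x = 0.5982, ẋ = 1.0243

phase 1: p=-0.0236, T=0.342, ωT=0.978257, cosh=1.517891, sinh=1.141925; start (x,ẋ)=(-0.058300, 0.570200) → end (x,ẋ)=(0.151364, 0.752159)
phase 2: p=0.3087, T=0.634, ωT=1.813494, cosh=3.147458, sinh=2.984374; start (x,ẋ)=(0.151364, 0.752159) → end (x,ẋ)=(0.598249, 1.024285)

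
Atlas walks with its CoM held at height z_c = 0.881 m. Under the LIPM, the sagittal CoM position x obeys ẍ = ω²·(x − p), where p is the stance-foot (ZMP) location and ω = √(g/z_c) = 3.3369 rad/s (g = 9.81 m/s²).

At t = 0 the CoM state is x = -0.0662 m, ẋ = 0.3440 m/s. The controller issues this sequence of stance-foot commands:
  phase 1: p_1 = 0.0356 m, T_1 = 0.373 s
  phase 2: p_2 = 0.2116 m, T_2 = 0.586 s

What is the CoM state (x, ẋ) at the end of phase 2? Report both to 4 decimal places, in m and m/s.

x = -0.4111, ẋ = -1.9669

phase 1: p=0.0356, T=0.373, ωT=1.244664, cosh=1.879902, sinh=1.591865; start (x,ẋ)=(-0.066200, 0.344000) → end (x,ẋ)=(0.008331, 0.105936)
phase 2: p=0.2116, T=0.586, ωT=1.955423, cosh=3.604208, sinh=3.462703; start (x,ẋ)=(0.008331, 0.105936) → end (x,ẋ)=(-0.411095, -1.966899)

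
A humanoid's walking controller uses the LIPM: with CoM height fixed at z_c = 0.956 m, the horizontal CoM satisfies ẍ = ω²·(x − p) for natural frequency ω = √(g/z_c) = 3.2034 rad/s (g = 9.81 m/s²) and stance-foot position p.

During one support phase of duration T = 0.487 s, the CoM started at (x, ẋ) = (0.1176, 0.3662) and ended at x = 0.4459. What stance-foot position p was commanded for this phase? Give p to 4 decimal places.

p = 0.0716

ωT = 3.2034·0.487 = 1.560056; cosh(ωT) = 2.484606, sinh(ωT) = 2.274481
x(T) = p + (x₀−p)·cosh(ωT) + (ẋ₀/ω)·sinh(ωT) ⇒ p·(1 − cosh) = x(T) − x₀·cosh − (ẋ₀/ω)·sinh
numerator   = 0.4459 − (0.1176)·2.484606 − (0.3662/3.2034)·2.274481 = -0.106299
denominator = 1 − 2.484606 = -1.484606
p = -0.106299 / -1.484606 = 0.0716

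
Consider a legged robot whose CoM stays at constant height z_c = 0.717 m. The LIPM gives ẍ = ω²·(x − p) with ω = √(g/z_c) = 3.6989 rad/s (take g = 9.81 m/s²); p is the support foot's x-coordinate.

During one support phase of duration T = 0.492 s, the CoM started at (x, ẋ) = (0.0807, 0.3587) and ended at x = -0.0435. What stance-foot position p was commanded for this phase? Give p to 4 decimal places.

p = 0.2725

ωT = 3.6989·0.492 = 1.819859; cosh(ωT) = 3.166518, sinh(ωT) = 3.004469
x(T) = p + (x₀−p)·cosh(ωT) + (ẋ₀/ω)·sinh(ωT) ⇒ p·(1 − cosh) = x(T) − x₀·cosh − (ẋ₀/ω)·sinh
numerator   = -0.0435 − (0.0807)·3.166518 − (0.3587/3.6989)·3.004469 = -0.590396
denominator = 1 − 3.166518 = -2.166518
p = -0.590396 / -2.166518 = 0.2725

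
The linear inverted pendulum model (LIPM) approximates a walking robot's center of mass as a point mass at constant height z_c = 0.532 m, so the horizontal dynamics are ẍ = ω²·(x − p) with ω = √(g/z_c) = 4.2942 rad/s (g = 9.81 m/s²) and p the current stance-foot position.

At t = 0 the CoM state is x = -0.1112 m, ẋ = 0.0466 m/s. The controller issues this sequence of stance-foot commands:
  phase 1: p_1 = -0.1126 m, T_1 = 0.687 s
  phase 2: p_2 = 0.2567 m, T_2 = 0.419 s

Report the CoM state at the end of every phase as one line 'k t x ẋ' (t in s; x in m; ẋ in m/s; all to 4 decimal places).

1 0.6870 0.0042 0.5037
2 1.1060 -0.1825 -1.6234

phase 1: p=-0.1126, T=0.687, ωT=2.950115, cosh=9.580246, sinh=9.527913; start (x,ẋ)=(-0.111200, 0.046600) → end (x,ẋ)=(0.004208, 0.503720)
phase 2: p=0.2567, T=0.419, ωT=1.799270, cosh=3.105326, sinh=2.939906; start (x,ẋ)=(0.004208, 0.503720) → end (x,ẋ)=(-0.182512, -1.623384)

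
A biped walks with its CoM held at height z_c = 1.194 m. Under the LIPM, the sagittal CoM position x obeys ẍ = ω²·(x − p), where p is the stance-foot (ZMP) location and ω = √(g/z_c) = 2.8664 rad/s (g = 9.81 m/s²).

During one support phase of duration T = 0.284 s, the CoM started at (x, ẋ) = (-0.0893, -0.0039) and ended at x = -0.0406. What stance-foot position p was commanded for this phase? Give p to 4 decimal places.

ωT = 2.8664·0.284 = 0.814058; cosh(ωT) = 1.350052, sinh(ωT) = 0.906995
x(T) = p + (x₀−p)·cosh(ωT) + (ẋ₀/ω)·sinh(ωT) ⇒ p·(1 − cosh) = x(T) − x₀·cosh − (ẋ₀/ω)·sinh
numerator   = -0.0406 − (-0.0893)·1.350052 − (-0.0039/2.8664)·0.906995 = 0.081194
denominator = 1 − 1.350052 = -0.350052
p = 0.081194 / -0.350052 = -0.2319

p = -0.2319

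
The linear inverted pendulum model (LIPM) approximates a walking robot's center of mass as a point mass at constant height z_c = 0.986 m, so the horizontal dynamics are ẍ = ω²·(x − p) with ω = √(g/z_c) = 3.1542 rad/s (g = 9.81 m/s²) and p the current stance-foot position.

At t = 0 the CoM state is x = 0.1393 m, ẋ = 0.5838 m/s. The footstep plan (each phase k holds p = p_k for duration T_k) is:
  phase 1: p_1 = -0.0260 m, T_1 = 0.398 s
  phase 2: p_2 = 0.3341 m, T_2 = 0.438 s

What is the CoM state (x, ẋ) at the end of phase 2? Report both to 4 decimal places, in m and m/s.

phase 1: p=-0.0260, T=0.398, ωT=1.255372, cosh=1.897056, sinh=1.612086; start (x,ẋ)=(0.139300, 0.583800) → end (x,ẋ)=(0.585959, 1.948026)
phase 2: p=0.3341, T=0.438, ωT=1.381540, cosh=2.116109, sinh=1.864917; start (x,ẋ)=(0.585959, 1.948026) → end (x,ẋ)=(2.018829, 5.603749)

x = 2.0188, ẋ = 5.6037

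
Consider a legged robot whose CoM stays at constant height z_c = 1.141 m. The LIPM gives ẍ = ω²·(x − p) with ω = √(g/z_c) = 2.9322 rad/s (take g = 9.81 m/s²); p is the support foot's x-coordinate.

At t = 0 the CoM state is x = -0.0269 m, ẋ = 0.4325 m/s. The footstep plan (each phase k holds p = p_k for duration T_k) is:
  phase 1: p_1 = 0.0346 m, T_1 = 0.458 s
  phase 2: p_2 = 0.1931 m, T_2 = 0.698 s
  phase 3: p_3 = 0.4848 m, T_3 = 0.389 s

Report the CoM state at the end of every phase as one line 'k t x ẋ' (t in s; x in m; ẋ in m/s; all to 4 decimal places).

phase 1: p=0.0346, T=0.458, ωT=1.342948, cosh=2.045696, sinh=1.784621; start (x,ẋ)=(-0.026900, 0.432500) → end (x,ẋ)=(0.172022, 0.562942)
phase 2: p=0.1931, T=0.698, ωT=2.046676, cosh=3.935642, sinh=3.806478; start (x,ẋ)=(0.172022, 0.562942) → end (x,ẋ)=(0.840935, 1.980276)
phase 3: p=0.4848, T=0.389, ωT=1.140626, cosh=1.724172, sinh=1.404553; start (x,ẋ)=(0.840935, 1.980276) → end (x,ẋ)=(2.047410, 4.881053)

1 0.4580 0.1720 0.5629
2 1.1560 0.8409 1.9803
3 1.5450 2.0474 4.8811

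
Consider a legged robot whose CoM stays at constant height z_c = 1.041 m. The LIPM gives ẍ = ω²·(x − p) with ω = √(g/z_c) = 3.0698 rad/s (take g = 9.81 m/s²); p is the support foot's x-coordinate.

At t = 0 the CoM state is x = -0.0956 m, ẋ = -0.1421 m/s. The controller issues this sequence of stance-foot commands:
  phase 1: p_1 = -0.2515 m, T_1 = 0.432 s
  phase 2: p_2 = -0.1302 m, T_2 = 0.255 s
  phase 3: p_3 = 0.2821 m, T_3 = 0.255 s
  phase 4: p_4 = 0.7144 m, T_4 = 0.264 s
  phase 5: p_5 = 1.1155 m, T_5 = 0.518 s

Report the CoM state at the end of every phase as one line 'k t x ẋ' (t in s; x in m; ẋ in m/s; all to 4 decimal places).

phase 1: p=-0.2515, T=0.432, ωT=1.326154, cosh=2.016012, sinh=1.750516; start (x,ẋ)=(-0.095600, -0.142100) → end (x,ẋ)=(-0.018234, 0.551290)
phase 2: p=-0.1302, T=0.255, ωT=0.782799, cosh=1.322356, sinh=0.865231; start (x,ẋ)=(-0.018234, 0.551290) → end (x,ẋ)=(0.173241, 1.026391)
phase 3: p=0.2821, T=0.255, ωT=0.782799, cosh=1.322356, sinh=0.865231; start (x,ẋ)=(0.173241, 1.026391) → end (x,ẋ)=(0.427440, 1.068114)
phase 4: p=0.7144, T=0.264, ωT=0.810427, cosh=1.346768, sinh=0.902100; start (x,ẋ)=(0.427440, 1.068114) → end (x,ẋ)=(0.641811, 0.643834)
phase 5: p=1.1155, T=0.518, ωT=1.590156, cosh=2.554205, sinh=2.350311; start (x,ẋ)=(0.641811, 0.643834) → end (x,ẋ)=(0.398535, -1.773176)

1 0.4320 -0.0182 0.5513
2 0.6870 0.1732 1.0264
3 0.9420 0.4274 1.0681
4 1.2060 0.6418 0.6438
5 1.7240 0.3985 -1.7732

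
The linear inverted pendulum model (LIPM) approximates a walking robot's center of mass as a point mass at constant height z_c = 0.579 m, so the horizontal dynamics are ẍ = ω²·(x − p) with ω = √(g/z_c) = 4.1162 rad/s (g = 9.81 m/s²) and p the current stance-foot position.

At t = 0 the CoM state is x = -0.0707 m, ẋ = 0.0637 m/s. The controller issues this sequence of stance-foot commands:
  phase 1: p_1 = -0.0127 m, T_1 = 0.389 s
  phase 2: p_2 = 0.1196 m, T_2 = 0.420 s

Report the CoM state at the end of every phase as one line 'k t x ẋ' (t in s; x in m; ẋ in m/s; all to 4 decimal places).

phase 1: p=-0.0127, T=0.389, ωT=1.601202, cosh=2.580321, sinh=2.378667; start (x,ẋ)=(-0.070700, 0.063700) → end (x,ẋ)=(-0.125548, -0.403516)
phase 2: p=0.1196, T=0.420, ωT=1.728804, cosh=2.905704, sinh=2.728208; start (x,ẋ)=(-0.125548, -0.403516) → end (x,ẋ)=(-0.860176, -3.925469)

1 0.3890 -0.1255 -0.4035
2 0.8090 -0.8602 -3.9255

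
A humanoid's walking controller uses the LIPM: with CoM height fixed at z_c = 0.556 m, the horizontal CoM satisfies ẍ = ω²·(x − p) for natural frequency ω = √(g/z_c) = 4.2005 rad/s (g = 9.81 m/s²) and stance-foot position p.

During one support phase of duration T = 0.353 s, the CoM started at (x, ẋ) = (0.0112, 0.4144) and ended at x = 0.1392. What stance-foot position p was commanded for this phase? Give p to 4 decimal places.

ωT = 4.2005·0.353 = 1.482776; cosh(ωT) = 2.316083, sinh(ωT) = 2.089077
x(T) = p + (x₀−p)·cosh(ωT) + (ẋ₀/ω)·sinh(ωT) ⇒ p·(1 − cosh) = x(T) − x₀·cosh − (ẋ₀/ω)·sinh
numerator   = 0.1392 − (0.0112)·2.316083 − (0.4144/4.2005)·2.089077 = -0.092838
denominator = 1 − 2.316083 = -1.316083
p = -0.092838 / -1.316083 = 0.0705

p = 0.0705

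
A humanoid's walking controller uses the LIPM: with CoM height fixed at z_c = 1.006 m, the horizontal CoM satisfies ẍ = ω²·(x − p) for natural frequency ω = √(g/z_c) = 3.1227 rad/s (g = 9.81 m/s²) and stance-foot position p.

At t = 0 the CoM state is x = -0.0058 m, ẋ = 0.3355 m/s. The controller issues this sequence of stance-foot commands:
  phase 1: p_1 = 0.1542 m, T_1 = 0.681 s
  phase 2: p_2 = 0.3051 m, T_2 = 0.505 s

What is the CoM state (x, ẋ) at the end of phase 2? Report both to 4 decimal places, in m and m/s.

x = -1.1457, ẋ = -4.4125

phase 1: p=0.1542, T=0.681, ωT=2.126559, cosh=4.252603, sinh=4.133356; start (x,ẋ)=(-0.005800, 0.335500) → end (x,ẋ)=(-0.082133, -0.638409)
phase 2: p=0.3051, T=0.505, ωT=1.576963, cosh=2.523419, sinh=2.316817; start (x,ẋ)=(-0.082133, -0.638409) → end (x,ẋ)=(-1.145703, -4.412493)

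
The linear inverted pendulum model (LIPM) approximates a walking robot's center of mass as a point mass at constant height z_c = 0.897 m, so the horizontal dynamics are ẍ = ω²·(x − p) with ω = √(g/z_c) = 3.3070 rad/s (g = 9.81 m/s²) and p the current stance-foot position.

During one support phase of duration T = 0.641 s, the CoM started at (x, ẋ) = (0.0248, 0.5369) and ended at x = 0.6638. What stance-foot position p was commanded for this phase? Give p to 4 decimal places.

ωT = 3.3070·0.641 = 2.119787; cosh(ωT) = 4.224710, sinh(ωT) = 4.104653
x(T) = p + (x₀−p)·cosh(ωT) + (ẋ₀/ω)·sinh(ωT) ⇒ p·(1 − cosh) = x(T) − x₀·cosh − (ẋ₀/ω)·sinh
numerator   = 0.6638 − (0.0248)·4.224710 − (0.5369/3.3070)·4.104653 = -0.107374
denominator = 1 − 4.224710 = -3.224710
p = -0.107374 / -3.224710 = 0.0333

p = 0.0333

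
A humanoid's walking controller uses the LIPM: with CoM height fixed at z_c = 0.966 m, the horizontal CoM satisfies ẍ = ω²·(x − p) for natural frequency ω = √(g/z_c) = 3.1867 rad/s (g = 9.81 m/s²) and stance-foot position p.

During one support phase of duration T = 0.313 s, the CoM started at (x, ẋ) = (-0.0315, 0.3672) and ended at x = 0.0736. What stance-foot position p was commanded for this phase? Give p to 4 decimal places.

p = 0.0238

ωT = 3.1867·0.313 = 0.997437; cosh(ωT) = 1.540074, sinh(ωT) = 1.171250
x(T) = p + (x₀−p)·cosh(ωT) + (ẋ₀/ω)·sinh(ωT) ⇒ p·(1 − cosh) = x(T) − x₀·cosh − (ẋ₀/ω)·sinh
numerator   = 0.0736 − (-0.0315)·1.540074 − (0.3672/3.1867)·1.171250 = -0.012850
denominator = 1 − 1.540074 = -0.540074
p = -0.012850 / -0.540074 = 0.0238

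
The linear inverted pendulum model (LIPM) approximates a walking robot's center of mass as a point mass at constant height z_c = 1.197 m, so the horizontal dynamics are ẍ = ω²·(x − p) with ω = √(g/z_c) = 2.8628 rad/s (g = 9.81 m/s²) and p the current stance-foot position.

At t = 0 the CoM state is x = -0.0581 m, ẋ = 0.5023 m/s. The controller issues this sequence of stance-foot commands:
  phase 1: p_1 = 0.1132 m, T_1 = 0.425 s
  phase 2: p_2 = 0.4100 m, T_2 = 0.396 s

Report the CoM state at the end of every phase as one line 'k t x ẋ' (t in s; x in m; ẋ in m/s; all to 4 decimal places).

phase 1: p=0.1132, T=0.425, ωT=1.216690, cosh=1.836102, sinh=1.539893; start (x,ẋ)=(-0.058100, 0.502300) → end (x,ẋ)=(0.068862, 0.167114)
phase 2: p=0.4100, T=0.396, ωT=1.133669, cosh=1.714442, sinh=1.392592; start (x,ẋ)=(0.068862, 0.167114) → end (x,ẋ)=(-0.093570, -1.073513)

1 0.4250 0.0689 0.1671
2 0.8210 -0.0936 -1.0735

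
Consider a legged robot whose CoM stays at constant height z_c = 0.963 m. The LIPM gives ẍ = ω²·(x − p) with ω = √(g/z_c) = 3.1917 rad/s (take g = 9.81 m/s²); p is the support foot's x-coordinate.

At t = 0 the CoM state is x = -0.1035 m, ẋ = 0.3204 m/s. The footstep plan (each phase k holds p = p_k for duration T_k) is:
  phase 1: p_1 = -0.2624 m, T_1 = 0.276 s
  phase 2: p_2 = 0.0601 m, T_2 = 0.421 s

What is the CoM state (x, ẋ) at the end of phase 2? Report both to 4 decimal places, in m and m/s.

phase 1: p=-0.2624, T=0.276, ωT=0.880909, cosh=1.413749, sinh=0.999343; start (x,ẋ)=(-0.103500, 0.320400) → end (x,ẋ)=(0.062564, 0.959793)
phase 2: p=0.0601, T=0.421, ωT=1.343706, cosh=2.047050, sinh=1.786172; start (x,ẋ)=(0.062564, 0.959793) → end (x,ẋ)=(0.602274, 1.978793)

x = 0.6023, ẋ = 1.9788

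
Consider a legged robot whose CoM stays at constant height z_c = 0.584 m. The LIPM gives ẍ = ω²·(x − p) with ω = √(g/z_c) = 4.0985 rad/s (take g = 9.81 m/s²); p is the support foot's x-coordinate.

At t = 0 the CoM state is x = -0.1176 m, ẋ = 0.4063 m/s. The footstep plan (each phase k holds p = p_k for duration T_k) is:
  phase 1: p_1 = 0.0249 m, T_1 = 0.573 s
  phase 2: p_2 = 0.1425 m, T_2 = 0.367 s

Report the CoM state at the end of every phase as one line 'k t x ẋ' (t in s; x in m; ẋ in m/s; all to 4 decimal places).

1 0.5730 -0.2136 -0.8831
2 0.9400 -1.1593 -5.2075

phase 1: p=0.0249, T=0.573, ωT=2.348440, cosh=5.282374, sinh=5.186856; start (x,ẋ)=(-0.117600, 0.406300) → end (x,ẋ)=(-0.213645, -0.883083)
phase 2: p=0.1425, T=0.367, ωT=1.504149, cosh=2.361265, sinh=2.139059; start (x,ẋ)=(-0.213645, -0.883083) → end (x,ẋ)=(-1.159346, -5.207497)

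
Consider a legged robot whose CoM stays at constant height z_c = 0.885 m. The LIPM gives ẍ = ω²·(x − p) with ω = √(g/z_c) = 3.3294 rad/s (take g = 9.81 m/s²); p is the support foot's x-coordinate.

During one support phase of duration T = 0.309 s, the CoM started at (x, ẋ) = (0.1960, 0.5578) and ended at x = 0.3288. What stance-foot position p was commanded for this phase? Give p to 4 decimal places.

p = 0.3200

ωT = 3.3294·0.309 = 1.028785; cosh(ωT) = 1.577552, sinh(ωT) = 1.220111
x(T) = p + (x₀−p)·cosh(ωT) + (ẋ₀/ω)·sinh(ωT) ⇒ p·(1 − cosh) = x(T) − x₀·cosh − (ẋ₀/ω)·sinh
numerator   = 0.3288 − (0.1960)·1.577552 − (0.5578/3.3294)·1.220111 = -0.184815
denominator = 1 − 1.577552 = -0.577552
p = -0.184815 / -0.577552 = 0.3200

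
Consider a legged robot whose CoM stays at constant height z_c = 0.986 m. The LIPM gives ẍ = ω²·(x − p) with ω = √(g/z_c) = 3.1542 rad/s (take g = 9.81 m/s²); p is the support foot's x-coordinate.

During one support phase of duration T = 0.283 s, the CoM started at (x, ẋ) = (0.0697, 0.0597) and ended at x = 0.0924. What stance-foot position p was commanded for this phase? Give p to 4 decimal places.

ωT = 3.1542·0.283 = 0.892639; cosh(ωT) = 1.425569, sinh(ωT) = 1.015995
x(T) = p + (x₀−p)·cosh(ωT) + (ẋ₀/ω)·sinh(ωT) ⇒ p·(1 − cosh) = x(T) − x₀·cosh − (ẋ₀/ω)·sinh
numerator   = 0.0924 − (0.0697)·1.425569 − (0.0597/3.1542)·1.015995 = -0.026192
denominator = 1 − 1.425569 = -0.425569
p = -0.026192 / -0.425569 = 0.0615

p = 0.0615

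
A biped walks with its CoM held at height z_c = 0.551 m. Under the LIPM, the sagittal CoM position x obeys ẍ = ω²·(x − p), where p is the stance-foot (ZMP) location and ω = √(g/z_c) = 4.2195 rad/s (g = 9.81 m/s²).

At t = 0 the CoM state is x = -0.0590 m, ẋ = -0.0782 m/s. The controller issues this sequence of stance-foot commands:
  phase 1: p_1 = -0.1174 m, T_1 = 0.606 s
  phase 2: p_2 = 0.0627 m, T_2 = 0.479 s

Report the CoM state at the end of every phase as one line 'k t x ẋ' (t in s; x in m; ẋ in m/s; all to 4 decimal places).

phase 1: p=-0.1174, T=0.606, ωT=2.557017, cosh=6.487411, sinh=6.409876; start (x,ẋ)=(-0.059000, -0.078200) → end (x,ẋ)=(0.142671, 1.072198)
phase 2: p=0.0627, T=0.479, ωT=2.021141, cosh=3.839716, sinh=3.707212; start (x,ẋ)=(0.142671, 1.072198) → end (x,ẋ)=(1.311787, 5.367883)

1 0.6060 0.1427 1.0722
2 1.0850 1.3118 5.3679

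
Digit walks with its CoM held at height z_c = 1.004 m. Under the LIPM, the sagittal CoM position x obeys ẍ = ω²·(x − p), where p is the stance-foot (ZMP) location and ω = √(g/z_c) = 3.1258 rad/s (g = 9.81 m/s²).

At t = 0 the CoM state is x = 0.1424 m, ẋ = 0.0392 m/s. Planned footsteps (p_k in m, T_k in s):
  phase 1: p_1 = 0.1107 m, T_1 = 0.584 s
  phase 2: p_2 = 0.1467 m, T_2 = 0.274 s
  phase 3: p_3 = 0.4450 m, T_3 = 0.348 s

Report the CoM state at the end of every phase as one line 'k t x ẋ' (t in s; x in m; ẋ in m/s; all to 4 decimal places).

phase 1: p=0.1107, T=0.584, ωT=1.825467, cosh=3.183418, sinh=3.022276; start (x,ẋ)=(0.142400, 0.039200) → end (x,ẋ)=(0.249516, 0.424261)
phase 2: p=0.1467, T=0.274, ωT=0.856469, cosh=1.389745, sinh=0.965086; start (x,ẋ)=(0.249516, 0.424261) → end (x,ẋ)=(0.420578, 0.899776)
phase 3: p=0.4450, T=0.348, ωT=1.087778, cosh=1.652319, sinh=1.315355; start (x,ẋ)=(0.420578, 0.899776) → end (x,ẋ)=(0.783278, 1.386306)

1 0.5840 0.2495 0.4243
2 0.8580 0.4206 0.8998
3 1.2060 0.7833 1.3863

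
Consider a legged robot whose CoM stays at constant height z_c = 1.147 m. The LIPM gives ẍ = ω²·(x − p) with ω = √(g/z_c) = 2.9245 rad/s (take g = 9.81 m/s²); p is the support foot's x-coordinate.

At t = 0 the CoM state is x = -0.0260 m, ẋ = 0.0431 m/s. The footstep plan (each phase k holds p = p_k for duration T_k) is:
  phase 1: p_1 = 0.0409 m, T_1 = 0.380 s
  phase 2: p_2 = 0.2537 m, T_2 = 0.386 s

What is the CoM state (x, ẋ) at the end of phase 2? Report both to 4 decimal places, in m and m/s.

x = -0.3591, ẋ = -1.5654

phase 1: p=0.0409, T=0.380, ωT=1.111310, cosh=1.683732, sinh=1.354604; start (x,ẋ)=(-0.026000, 0.043100) → end (x,ẋ)=(-0.051778, -0.192458)
phase 2: p=0.2537, T=0.386, ωT=1.128857, cosh=1.707761, sinh=1.384359; start (x,ẋ)=(-0.051778, -0.192458) → end (x,ẋ)=(-0.359087, -1.565418)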